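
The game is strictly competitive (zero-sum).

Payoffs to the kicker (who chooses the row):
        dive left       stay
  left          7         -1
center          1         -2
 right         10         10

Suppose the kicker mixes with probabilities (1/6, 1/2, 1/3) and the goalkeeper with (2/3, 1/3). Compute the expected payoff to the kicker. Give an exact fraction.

73/18

Against (2/3, 1/3), each row's expected payoff is left: 13/3; center: 0; right: 10.
Taking the (1/6, 1/2, 1/3)-weighted average: (1/6)·(13/3) + (1/2)·(0) + (1/3)·(10) = 73/18.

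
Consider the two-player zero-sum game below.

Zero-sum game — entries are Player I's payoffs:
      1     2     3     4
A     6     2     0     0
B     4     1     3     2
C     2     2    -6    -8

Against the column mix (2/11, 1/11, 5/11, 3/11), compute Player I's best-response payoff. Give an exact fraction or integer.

30/11

A: (6)·(2/11) + (2)·(1/11) + (0)·(5/11) + (0)·(3/11) = 14/11.
B: (4)·(2/11) + (1)·(1/11) + (3)·(5/11) + (2)·(3/11) = 30/11.
C: (2)·(2/11) + (2)·(1/11) + (-6)·(5/11) + (-8)·(3/11) = -48/11.
The best pure response is B with expected payoff 30/11.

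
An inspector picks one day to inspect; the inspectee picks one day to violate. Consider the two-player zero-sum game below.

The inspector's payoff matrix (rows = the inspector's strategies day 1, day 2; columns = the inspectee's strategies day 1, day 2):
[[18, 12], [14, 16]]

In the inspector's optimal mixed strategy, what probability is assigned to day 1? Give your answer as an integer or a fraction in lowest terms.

Row minima are 12 and 14, so the inspector's maximin is 14; column maxima are 18 and 16, so the inspectee's minimax is 16. These differ, so the equilibrium is in mixed strategies.
Let the inspector play day 1 with probability p. The inspectee is indifferent when 18p + 14(1−p) = 12p + 16(1−p), giving p = 1/4.

1/4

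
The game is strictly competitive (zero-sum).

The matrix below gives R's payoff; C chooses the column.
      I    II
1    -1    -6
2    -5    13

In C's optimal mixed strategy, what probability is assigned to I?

19/23

Row minima are -6 and -5, so R's maximin is -5; column maxima are -1 and 13, so C's minimax is -1. These differ, so the equilibrium is in mixed strategies.
Let C play I with probability q. R is indifferent when −q − 6(1−q) = −5q + 13(1−q), giving q = 19/23.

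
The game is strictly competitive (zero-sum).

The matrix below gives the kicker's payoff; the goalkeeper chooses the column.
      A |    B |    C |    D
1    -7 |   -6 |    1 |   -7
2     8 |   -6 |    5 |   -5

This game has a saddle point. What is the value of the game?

-6

Row minima: -7, -6 → the kicker's maximin is -6.
Column maxima: 8, -6, 5, -5 → the goalkeeper's minimax is -6.
They coincide at (2, B), so the value is -6.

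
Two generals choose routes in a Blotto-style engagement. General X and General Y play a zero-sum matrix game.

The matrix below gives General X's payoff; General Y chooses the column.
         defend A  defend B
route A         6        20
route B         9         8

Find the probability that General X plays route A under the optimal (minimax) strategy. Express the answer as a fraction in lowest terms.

1/15

Row minima are 6 and 8, so General X's maximin is 8; column maxima are 9 and 20, so General Y's minimax is 9. These differ, so the equilibrium is in mixed strategies.
Let General X play route A with probability p. General Y is indifferent when 6p + 9(1−p) = 20p + 8(1−p), giving p = 1/15.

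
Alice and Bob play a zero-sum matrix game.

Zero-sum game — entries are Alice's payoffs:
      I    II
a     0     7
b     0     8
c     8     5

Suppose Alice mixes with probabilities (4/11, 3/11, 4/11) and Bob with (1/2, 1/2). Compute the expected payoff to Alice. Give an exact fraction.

52/11

Against (1/2, 1/2), each row's expected payoff is a: 7/2; b: 4; c: 13/2.
Taking the (4/11, 3/11, 4/11)-weighted average: (4/11)·(7/2) + (3/11)·(4) + (4/11)·(13/2) = 52/11.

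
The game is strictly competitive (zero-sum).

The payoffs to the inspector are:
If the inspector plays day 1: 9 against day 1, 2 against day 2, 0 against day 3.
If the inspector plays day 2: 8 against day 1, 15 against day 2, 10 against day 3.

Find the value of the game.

Column day 2 is strictly dominated by day 3 for the inspectee (it gives the inspector more in every row).
The remaining 2×2 game on (day 1, day 2) × (day 1, day 3) has no saddle point. Let the inspector play day 1 with probability p; indifference gives 9p + 8(1−p) = 10(1−p), so p = 2/11.
Similarly the inspectee's optimal q on day 1 is 10/11, and the value is 9·(10/11) + (0)·(1/11) = 90/11.

90/11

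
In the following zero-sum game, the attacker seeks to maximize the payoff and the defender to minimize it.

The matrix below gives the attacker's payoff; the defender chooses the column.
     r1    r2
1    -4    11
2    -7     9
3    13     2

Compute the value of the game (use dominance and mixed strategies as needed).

151/26

Row 2 is strictly dominated by row 1, so the attacker never plays it.
The remaining 2×2 game on (1, 3) × (r1, r2) has no saddle point. Let the attacker play 1 with probability p; indifference gives −4p + 13(1−p) = 11p + 2(1−p), so p = 11/26.
Similarly the defender's optimal q on r1 is 9/26, and the value is -4·(9/26) + (11)·(17/26) = 151/26.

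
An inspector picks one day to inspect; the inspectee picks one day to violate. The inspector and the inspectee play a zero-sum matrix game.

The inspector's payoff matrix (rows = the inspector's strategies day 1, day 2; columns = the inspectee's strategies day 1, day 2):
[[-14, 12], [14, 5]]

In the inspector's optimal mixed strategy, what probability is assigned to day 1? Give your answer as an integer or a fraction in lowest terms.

Row minima are -14 and 5, so the inspector's maximin is 5; column maxima are 14 and 12, so the inspectee's minimax is 12. These differ, so the equilibrium is in mixed strategies.
Let the inspector play day 1 with probability p. The inspectee is indifferent when −14p + 14(1−p) = 12p + 5(1−p), giving p = 9/35.

9/35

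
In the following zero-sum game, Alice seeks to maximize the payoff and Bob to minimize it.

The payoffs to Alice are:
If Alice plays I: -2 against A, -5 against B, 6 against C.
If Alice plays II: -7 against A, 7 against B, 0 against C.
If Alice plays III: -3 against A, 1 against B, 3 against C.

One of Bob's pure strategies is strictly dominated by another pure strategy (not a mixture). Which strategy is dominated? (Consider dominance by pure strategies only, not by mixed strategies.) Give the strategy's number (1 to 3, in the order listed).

Bob prefers columns that give Alice less. Compare C with A: -2 < 6, -7 < 0, -3 < 3.
So A strictly dominates C for Bob; C is strictly dominated.

3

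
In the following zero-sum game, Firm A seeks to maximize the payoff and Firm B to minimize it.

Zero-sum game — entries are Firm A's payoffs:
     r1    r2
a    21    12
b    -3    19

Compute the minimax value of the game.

Row minima are 12 and -3, so Firm A's maximin is 12; column maxima are 21 and 19, so Firm B's minimax is 19. These differ, so the equilibrium is in mixed strategies.
Let Firm A play a with probability p. Firm B is indifferent when 21p − 3(1−p) = 12p + 19(1−p), giving p = 22/31.
Let Firm B play r1 with probability q. Firm A is indifferent when 21q + 12(1−q) = −3q + 19(1−q), giving q = 7/31.
The value is 21·(7/31) + (12)·(24/31) = 435/31.

435/31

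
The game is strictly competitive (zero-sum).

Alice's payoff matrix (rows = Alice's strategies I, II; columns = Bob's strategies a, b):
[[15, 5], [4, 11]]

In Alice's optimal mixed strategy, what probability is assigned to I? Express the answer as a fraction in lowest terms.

Row minima are 5 and 4, so Alice's maximin is 5; column maxima are 15 and 11, so Bob's minimax is 11. These differ, so the equilibrium is in mixed strategies.
Let Alice play I with probability p. Bob is indifferent when 15p + 4(1−p) = 5p + 11(1−p), giving p = 7/17.

7/17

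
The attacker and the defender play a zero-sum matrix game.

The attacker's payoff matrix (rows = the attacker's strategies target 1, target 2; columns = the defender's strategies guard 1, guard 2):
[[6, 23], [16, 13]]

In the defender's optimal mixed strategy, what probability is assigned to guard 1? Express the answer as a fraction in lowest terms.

1/2

Row minima are 6 and 13, so the attacker's maximin is 13; column maxima are 16 and 23, so the defender's minimax is 16. These differ, so the equilibrium is in mixed strategies.
Let the defender play guard 1 with probability q. The attacker is indifferent when 6q + 23(1−q) = 16q + 13(1−q), giving q = 1/2.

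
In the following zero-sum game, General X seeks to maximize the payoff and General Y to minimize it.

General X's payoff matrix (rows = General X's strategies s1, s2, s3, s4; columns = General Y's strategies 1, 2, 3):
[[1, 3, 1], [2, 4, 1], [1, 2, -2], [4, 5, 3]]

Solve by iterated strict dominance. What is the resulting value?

3

Column 2 is strictly dominated by 1 for General Y (1<3, 2<4, 1<2, 4<5); eliminate 2.
Row s3 is strictly dominated by row s2 (2>1, 1>-2); eliminate s3.
Row s2 is strictly dominated by row s4 (4>2, 3>1); eliminate s2.
Row s1 is strictly dominated by row s4 (4>1, 3>1); eliminate s1.
Column 1 is strictly dominated by 3 for General Y (3<4); eliminate 1.
Only (s4, 3) remains, with payoff 3.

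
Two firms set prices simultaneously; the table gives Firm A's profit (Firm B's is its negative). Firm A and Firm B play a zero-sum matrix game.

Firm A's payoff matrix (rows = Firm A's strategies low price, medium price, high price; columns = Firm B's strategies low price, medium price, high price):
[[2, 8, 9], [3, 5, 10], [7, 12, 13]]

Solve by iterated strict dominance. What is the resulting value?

7

Column high price is strictly dominated by low price for Firm B (2<9, 3<10, 7<13); eliminate high price.
Column medium price is strictly dominated by low price for Firm B (2<8, 3<5, 7<12); eliminate medium price.
Row low price is strictly dominated by row medium price (3>2); eliminate low price.
Row medium price is strictly dominated by row high price (7>3); eliminate medium price.
Only (high price, low price) remains, with payoff 7.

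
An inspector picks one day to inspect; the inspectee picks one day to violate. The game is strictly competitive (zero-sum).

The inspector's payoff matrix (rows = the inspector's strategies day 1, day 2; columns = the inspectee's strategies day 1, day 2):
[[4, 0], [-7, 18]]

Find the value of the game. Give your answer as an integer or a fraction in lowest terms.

72/29

Row minima are 0 and -7, so the inspector's maximin is 0; column maxima are 4 and 18, so the inspectee's minimax is 4. These differ, so the equilibrium is in mixed strategies.
Let the inspector play day 1 with probability p. The inspectee is indifferent when 4p − 7(1−p) = 18(1−p), giving p = 25/29.
Let the inspectee play day 1 with probability q. The inspector is indifferent when 4q = −7q + 18(1−q), giving q = 18/29.
The value is 4·(18/29) + (0)·(11/29) = 72/29.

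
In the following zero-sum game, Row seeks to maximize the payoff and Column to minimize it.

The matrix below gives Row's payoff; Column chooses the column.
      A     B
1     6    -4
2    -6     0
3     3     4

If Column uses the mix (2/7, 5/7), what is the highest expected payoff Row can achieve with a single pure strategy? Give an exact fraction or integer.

26/7

1: (6)·(2/7) + (-4)·(5/7) = -8/7.
2: (-6)·(2/7) + (0)·(5/7) = -12/7.
3: (3)·(2/7) + (4)·(5/7) = 26/7.
The best pure response is 3 with expected payoff 26/7.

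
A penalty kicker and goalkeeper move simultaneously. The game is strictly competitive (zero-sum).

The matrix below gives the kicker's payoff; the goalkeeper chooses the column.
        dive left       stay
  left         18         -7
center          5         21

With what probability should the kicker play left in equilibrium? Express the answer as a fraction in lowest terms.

16/41

Row minima are -7 and 5, so the kicker's maximin is 5; column maxima are 18 and 21, so the goalkeeper's minimax is 18. These differ, so the equilibrium is in mixed strategies.
Let the kicker play left with probability p. The goalkeeper is indifferent when 18p + 5(1−p) = −7p + 21(1−p), giving p = 16/41.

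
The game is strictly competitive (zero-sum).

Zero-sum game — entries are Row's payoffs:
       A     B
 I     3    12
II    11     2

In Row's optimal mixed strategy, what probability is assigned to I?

Row minima are 3 and 2, so Row's maximin is 3; column maxima are 11 and 12, so Column's minimax is 11. These differ, so the equilibrium is in mixed strategies.
Let Row play I with probability p. Column is indifferent when 3p + 11(1−p) = 12p + 2(1−p), giving p = 1/2.

1/2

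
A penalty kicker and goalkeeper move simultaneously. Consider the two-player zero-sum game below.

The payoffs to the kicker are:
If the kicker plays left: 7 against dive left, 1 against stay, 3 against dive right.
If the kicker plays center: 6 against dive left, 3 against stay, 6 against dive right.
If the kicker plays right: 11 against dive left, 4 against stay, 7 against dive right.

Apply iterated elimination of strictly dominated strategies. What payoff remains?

Row center is strictly dominated by row right (11>6, 4>3, 7>6); eliminate center.
Row left is strictly dominated by row right (11>7, 4>1, 7>3); eliminate left.
Column dive left is strictly dominated by stay for the goalkeeper (4<11); eliminate dive left.
Column dive right is strictly dominated by stay for the goalkeeper (4<7); eliminate dive right.
Only (right, stay) remains, with payoff 4.

4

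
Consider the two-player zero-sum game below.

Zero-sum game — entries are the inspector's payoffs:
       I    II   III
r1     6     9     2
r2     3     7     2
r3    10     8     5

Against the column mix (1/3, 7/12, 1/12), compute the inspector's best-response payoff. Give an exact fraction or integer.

r1: (6)·(1/3) + (9)·(7/12) + (2)·(1/12) = 89/12.
r2: (3)·(1/3) + (7)·(7/12) + (2)·(1/12) = 21/4.
r3: (10)·(1/3) + (8)·(7/12) + (5)·(1/12) = 101/12.
The best pure response is r3 with expected payoff 101/12.

101/12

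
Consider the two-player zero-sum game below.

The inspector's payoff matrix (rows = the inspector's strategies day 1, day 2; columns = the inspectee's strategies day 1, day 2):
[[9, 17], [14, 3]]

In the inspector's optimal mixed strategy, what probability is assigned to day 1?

Row minima are 9 and 3, so the inspector's maximin is 9; column maxima are 14 and 17, so the inspectee's minimax is 14. These differ, so the equilibrium is in mixed strategies.
Let the inspector play day 1 with probability p. The inspectee is indifferent when 9p + 14(1−p) = 17p + 3(1−p), giving p = 11/19.

11/19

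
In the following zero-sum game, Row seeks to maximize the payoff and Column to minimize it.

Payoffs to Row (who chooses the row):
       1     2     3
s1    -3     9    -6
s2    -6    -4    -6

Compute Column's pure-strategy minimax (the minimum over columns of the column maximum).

-6

The worst case (largest entry) in each column is 1: -3, 2: 9, 3: -6.
The best (smallest) of these is -6.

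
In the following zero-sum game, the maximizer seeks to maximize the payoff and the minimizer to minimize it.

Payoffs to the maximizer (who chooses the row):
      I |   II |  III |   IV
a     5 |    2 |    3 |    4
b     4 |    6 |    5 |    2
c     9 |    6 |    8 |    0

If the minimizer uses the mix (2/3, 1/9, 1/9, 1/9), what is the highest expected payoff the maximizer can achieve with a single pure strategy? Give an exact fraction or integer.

a: (5)·(2/3) + (2)·(1/9) + (3)·(1/9) + (4)·(1/9) = 13/3.
b: (4)·(2/3) + (6)·(1/9) + (5)·(1/9) + (2)·(1/9) = 37/9.
c: (9)·(2/3) + (6)·(1/9) + (8)·(1/9) + (0)·(1/9) = 68/9.
The best pure response is c with expected payoff 68/9.

68/9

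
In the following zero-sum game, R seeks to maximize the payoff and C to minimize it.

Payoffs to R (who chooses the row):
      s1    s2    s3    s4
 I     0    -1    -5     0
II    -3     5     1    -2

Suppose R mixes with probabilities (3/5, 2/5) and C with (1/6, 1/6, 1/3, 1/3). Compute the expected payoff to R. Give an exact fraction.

Against (1/6, 1/6, 1/3, 1/3), each row's expected payoff is I: -11/6; II: 0.
Taking the (3/5, 2/5)-weighted average: (3/5)·(-11/6) + (2/5)·(0) = -11/10.

-11/10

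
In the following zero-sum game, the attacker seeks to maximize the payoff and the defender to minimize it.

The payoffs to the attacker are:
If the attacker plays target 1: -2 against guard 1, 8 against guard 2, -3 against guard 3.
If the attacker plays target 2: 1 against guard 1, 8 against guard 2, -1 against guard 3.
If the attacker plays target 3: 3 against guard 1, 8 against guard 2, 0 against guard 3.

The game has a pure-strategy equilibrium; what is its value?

0

Row minima: -3, -1, 0 → the attacker's maximin is 0.
Column maxima: 3, 8, 0 → the defender's minimax is 0.
They coincide at (target 3, guard 3), so the value is 0.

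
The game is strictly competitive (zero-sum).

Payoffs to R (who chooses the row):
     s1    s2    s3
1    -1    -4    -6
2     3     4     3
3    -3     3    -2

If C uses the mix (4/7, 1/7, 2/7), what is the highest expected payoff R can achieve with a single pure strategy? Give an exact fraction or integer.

1: (-1)·(4/7) + (-4)·(1/7) + (-6)·(2/7) = -20/7.
2: (3)·(4/7) + (4)·(1/7) + (3)·(2/7) = 22/7.
3: (-3)·(4/7) + (3)·(1/7) + (-2)·(2/7) = -13/7.
The best pure response is 2 with expected payoff 22/7.

22/7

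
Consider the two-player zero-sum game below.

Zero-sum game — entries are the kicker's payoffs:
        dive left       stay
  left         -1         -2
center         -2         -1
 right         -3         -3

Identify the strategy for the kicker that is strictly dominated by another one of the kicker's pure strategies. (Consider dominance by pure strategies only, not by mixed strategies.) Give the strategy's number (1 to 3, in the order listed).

Compare right with left: -1 > -3, -2 > -3.
So left strictly dominates right for the kicker; right is strictly dominated.

3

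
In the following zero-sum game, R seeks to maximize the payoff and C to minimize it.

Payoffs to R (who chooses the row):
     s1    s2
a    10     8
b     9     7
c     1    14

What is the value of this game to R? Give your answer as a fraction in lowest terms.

Row b is strictly dominated by row a, so R never plays it.
The remaining 2×2 game on (a, c) × (s1, s2) has no saddle point. Let R play a with probability p; indifference gives 10p + (1−p) = 8p + 14(1−p), so p = 13/15.
Similarly C's optimal q on s1 is 2/5, and the value is 10·(2/5) + (8)·(3/5) = 44/5.

44/5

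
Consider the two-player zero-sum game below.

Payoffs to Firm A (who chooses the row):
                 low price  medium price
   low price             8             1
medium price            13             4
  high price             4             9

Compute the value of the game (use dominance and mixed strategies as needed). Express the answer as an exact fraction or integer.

Row low price is strictly dominated by row medium price, so Firm A never plays it.
The remaining 2×2 game on (medium price, high price) × (low price, medium price) has no saddle point. Let Firm A play medium price with probability p; indifference gives 13p + 4(1−p) = 4p + 9(1−p), so p = 5/14.
Similarly Firm B's optimal q on low price is 5/14, and the value is 13·(5/14) + (4)·(9/14) = 101/14.

101/14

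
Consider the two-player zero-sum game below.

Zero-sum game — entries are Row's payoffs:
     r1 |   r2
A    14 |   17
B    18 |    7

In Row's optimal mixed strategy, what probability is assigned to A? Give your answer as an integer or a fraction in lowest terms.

11/14

Row minima are 14 and 7, so Row's maximin is 14; column maxima are 18 and 17, so Column's minimax is 17. These differ, so the equilibrium is in mixed strategies.
Let Row play A with probability p. Column is indifferent when 14p + 18(1−p) = 17p + 7(1−p), giving p = 11/14.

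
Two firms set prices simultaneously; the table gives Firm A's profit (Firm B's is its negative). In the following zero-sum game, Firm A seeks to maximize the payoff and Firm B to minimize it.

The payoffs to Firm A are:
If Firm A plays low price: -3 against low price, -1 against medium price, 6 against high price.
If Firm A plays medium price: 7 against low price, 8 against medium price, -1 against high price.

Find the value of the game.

Column medium price is strictly dominated by low price for Firm B (it gives Firm A more in every row).
The remaining 2×2 game on (low price, medium price) × (low price, high price) has no saddle point. Let Firm A play low price with probability p; indifference gives −3p + 7(1−p) = 6p − (1−p), so p = 8/17.
Similarly Firm B's optimal q on low price is 7/17, and the value is -3·(7/17) + (6)·(10/17) = 39/17.

39/17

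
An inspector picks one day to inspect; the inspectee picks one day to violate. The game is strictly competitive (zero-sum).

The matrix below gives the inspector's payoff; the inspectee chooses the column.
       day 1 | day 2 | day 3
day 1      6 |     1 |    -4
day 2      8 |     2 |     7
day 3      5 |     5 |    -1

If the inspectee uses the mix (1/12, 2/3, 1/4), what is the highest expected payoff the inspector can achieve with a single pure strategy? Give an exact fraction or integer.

day 1: (6)·(1/12) + (1)·(2/3) + (-4)·(1/4) = 1/6.
day 2: (8)·(1/12) + (2)·(2/3) + (7)·(1/4) = 15/4.
day 3: (5)·(1/12) + (5)·(2/3) + (-1)·(1/4) = 7/2.
The best pure response is day 2 with expected payoff 15/4.

15/4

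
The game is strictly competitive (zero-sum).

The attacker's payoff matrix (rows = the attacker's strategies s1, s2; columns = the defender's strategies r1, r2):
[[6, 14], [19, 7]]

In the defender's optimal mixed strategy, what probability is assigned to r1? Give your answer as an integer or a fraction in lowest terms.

Row minima are 6 and 7, so the attacker's maximin is 7; column maxima are 19 and 14, so the defender's minimax is 14. These differ, so the equilibrium is in mixed strategies.
Let the defender play r1 with probability q. The attacker is indifferent when 6q + 14(1−q) = 19q + 7(1−q), giving q = 7/20.

7/20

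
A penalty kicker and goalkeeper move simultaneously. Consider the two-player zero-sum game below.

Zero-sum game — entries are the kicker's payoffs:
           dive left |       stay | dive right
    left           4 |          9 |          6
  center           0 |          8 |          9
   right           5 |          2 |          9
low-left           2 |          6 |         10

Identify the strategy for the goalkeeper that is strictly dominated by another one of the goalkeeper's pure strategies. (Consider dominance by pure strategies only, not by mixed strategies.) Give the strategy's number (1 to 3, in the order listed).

3

The goalkeeper prefers columns that give the kicker less. Compare dive right with dive left: 4 < 6, 0 < 9, 5 < 9, 2 < 10.
So dive left strictly dominates dive right for the goalkeeper; dive right is strictly dominated.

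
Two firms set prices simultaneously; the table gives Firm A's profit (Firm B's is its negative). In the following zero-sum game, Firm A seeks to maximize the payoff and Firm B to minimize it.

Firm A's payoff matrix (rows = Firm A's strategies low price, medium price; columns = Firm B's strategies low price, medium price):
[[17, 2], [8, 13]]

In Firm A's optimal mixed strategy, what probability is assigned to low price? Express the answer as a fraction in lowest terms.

Row minima are 2 and 8, so Firm A's maximin is 8; column maxima are 17 and 13, so Firm B's minimax is 13. These differ, so the equilibrium is in mixed strategies.
Let Firm A play low price with probability p. Firm B is indifferent when 17p + 8(1−p) = 2p + 13(1−p), giving p = 1/4.

1/4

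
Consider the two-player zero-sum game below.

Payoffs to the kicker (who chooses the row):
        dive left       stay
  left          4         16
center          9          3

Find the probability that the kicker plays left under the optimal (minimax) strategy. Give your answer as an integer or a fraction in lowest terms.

1/3

Row minima are 4 and 3, so the kicker's maximin is 4; column maxima are 9 and 16, so the goalkeeper's minimax is 9. These differ, so the equilibrium is in mixed strategies.
Let the kicker play left with probability p. The goalkeeper is indifferent when 4p + 9(1−p) = 16p + 3(1−p), giving p = 1/3.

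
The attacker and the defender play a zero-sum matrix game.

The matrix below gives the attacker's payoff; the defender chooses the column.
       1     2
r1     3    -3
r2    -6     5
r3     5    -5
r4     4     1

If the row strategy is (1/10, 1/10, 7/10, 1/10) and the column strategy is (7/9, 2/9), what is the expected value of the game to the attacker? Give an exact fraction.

Against (7/9, 2/9), each row's expected payoff is r1: 5/3; r2: -32/9; r3: 25/9; r4: 10/3.
Taking the (1/10, 1/10, 7/10, 1/10)-weighted average: (1/10)·(5/3) + (1/10)·(-32/9) + (7/10)·(25/9) + (1/10)·(10/3) = 94/45.

94/45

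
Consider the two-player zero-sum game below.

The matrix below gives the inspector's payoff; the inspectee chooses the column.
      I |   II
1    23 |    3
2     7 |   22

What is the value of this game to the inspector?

Row minima are 3 and 7, so the inspector's maximin is 7; column maxima are 23 and 22, so the inspectee's minimax is 22. These differ, so the equilibrium is in mixed strategies.
Let the inspector play 1 with probability p. The inspectee is indifferent when 23p + 7(1−p) = 3p + 22(1−p), giving p = 3/7.
Let the inspectee play I with probability q. The inspector is indifferent when 23q + 3(1−q) = 7q + 22(1−q), giving q = 19/35.
The value is 23·(19/35) + (3)·(16/35) = 97/7.

97/7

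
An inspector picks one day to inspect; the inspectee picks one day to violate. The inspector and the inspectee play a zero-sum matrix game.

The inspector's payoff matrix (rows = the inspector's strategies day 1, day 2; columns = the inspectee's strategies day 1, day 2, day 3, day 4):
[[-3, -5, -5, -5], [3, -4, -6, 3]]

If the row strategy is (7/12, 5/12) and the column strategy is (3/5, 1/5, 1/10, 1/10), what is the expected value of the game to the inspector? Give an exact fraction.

-77/40

Against (3/5, 1/5, 1/10, 1/10), each row's expected payoff is day 1: -19/5; day 2: 7/10.
Taking the (7/12, 5/12)-weighted average: (7/12)·(-19/5) + (5/12)·(7/10) = -77/40.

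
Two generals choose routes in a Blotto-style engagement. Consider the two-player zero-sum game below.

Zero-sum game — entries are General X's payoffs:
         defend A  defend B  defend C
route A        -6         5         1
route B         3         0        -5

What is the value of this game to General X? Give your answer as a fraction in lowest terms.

Column defend B is strictly dominated by defend C for General Y (it gives General X more in every row).
The remaining 2×2 game on (route A, route B) × (defend A, defend C) has no saddle point. Let General X play route A with probability p; indifference gives −6p + 3(1−p) = p − 5(1−p), so p = 8/15.
Similarly General Y's optimal q on defend A is 2/5, and the value is -6·(2/5) + (1)·(3/5) = -9/5.

-9/5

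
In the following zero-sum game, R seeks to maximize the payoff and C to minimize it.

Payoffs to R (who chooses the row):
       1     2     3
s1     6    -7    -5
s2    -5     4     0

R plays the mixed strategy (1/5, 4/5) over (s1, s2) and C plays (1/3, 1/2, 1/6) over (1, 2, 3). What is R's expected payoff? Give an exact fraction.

Against (1/3, 1/2, 1/6), each row's expected payoff is s1: -7/3; s2: 1/3.
Taking the (1/5, 4/5)-weighted average: (1/5)·(-7/3) + (4/5)·(1/3) = -1/5.

-1/5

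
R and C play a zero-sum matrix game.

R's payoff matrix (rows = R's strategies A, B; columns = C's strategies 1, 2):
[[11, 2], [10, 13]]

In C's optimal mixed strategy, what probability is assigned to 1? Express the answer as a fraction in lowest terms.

Row minima are 2 and 10, so R's maximin is 10; column maxima are 11 and 13, so C's minimax is 11. These differ, so the equilibrium is in mixed strategies.
Let C play 1 with probability q. R is indifferent when 11q + 2(1−q) = 10q + 13(1−q), giving q = 11/12.

11/12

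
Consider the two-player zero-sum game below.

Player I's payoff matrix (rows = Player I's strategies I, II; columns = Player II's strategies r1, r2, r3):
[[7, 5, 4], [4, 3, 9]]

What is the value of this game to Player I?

Column r1 is strictly dominated by r2 for Player II (it gives Player I more in every row).
The remaining 2×2 game on (I, II) × (r2, r3) has no saddle point. Let Player I play I with probability p; indifference gives 5p + 3(1−p) = 4p + 9(1−p), so p = 6/7.
Similarly Player II's optimal q on r2 is 5/7, and the value is 5·(5/7) + (4)·(2/7) = 33/7.

33/7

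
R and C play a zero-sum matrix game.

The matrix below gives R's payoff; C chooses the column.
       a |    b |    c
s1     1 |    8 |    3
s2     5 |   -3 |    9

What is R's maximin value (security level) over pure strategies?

1

The worst-case payoff for each row is s1: 1, s2: -3.
The best of these is 1.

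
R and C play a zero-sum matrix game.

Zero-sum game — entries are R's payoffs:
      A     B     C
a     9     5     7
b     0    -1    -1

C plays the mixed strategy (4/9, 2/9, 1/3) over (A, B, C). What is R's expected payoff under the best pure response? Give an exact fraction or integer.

67/9

a: (9)·(4/9) + (5)·(2/9) + (7)·(1/3) = 67/9.
b: (0)·(4/9) + (-1)·(2/9) + (-1)·(1/3) = -5/9.
The best pure response is a with expected payoff 67/9.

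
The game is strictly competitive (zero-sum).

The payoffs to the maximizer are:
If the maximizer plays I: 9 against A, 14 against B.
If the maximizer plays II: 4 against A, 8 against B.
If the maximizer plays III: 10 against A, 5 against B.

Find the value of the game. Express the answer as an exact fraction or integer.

Row II is strictly dominated by row I, so the maximizer never plays it.
The remaining 2×2 game on (I, III) × (A, B) has no saddle point. Let the maximizer play I with probability p; indifference gives 9p + 10(1−p) = 14p + 5(1−p), so p = 1/2.
Similarly the minimizer's optimal q on A is 9/10, and the value is 9·(9/10) + (14)·(1/10) = 19/2.

19/2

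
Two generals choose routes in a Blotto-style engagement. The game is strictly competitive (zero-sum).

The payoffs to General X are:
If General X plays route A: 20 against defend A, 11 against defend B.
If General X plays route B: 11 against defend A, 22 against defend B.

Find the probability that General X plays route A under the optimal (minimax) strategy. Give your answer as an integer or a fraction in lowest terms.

11/20

Row minima are 11 and 11, so General X's maximin is 11; column maxima are 20 and 22, so General Y's minimax is 20. These differ, so the equilibrium is in mixed strategies.
Let General X play route A with probability p. General Y is indifferent when 20p + 11(1−p) = 11p + 22(1−p), giving p = 11/20.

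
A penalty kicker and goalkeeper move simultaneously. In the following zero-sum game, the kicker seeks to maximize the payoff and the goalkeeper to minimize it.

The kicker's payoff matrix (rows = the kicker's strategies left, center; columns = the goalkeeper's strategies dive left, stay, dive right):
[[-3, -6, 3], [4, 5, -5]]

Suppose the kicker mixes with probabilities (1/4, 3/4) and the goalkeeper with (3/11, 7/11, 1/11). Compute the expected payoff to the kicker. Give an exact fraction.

39/22

Against (3/11, 7/11, 1/11), each row's expected payoff is left: -48/11; center: 42/11.
Taking the (1/4, 3/4)-weighted average: (1/4)·(-48/11) + (3/4)·(42/11) = 39/22.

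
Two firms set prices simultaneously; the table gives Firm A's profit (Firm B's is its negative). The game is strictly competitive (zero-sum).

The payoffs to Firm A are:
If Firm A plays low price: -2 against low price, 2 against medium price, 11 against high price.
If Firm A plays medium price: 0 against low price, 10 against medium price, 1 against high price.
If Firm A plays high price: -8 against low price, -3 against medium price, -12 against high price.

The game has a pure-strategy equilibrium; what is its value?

Row minima: -2, 0, -12 → Firm A's maximin is 0.
Column maxima: 0, 10, 11 → Firm B's minimax is 0.
They coincide at (medium price, low price), so the value is 0.

0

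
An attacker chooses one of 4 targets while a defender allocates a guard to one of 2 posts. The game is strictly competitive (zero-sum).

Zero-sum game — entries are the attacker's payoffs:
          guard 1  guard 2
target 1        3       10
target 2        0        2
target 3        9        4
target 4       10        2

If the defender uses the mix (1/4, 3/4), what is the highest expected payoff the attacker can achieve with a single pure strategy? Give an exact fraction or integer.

33/4

target 1: (3)·(1/4) + (10)·(3/4) = 33/4.
target 2: (0)·(1/4) + (2)·(3/4) = 3/2.
target 3: (9)·(1/4) + (4)·(3/4) = 21/4.
target 4: (10)·(1/4) + (2)·(3/4) = 4.
The best pure response is target 1 with expected payoff 33/4.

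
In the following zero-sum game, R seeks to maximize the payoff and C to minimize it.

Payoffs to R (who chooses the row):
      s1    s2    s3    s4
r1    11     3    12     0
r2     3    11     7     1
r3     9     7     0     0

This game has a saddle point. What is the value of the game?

Row minima: 0, 1, 0 → R's maximin is 1.
Column maxima: 11, 11, 12, 1 → C's minimax is 1.
They coincide at (r2, s4), so the value is 1.

1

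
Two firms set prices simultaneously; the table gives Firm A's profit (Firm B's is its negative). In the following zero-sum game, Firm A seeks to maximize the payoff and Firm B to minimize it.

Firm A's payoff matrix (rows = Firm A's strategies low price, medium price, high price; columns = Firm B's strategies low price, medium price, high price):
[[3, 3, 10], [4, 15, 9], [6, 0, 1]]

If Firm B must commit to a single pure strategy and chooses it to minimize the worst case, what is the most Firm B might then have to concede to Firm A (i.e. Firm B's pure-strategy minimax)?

6

The worst case (largest entry) in each column is low price: 6, medium price: 15, high price: 10.
The best (smallest) of these is 6.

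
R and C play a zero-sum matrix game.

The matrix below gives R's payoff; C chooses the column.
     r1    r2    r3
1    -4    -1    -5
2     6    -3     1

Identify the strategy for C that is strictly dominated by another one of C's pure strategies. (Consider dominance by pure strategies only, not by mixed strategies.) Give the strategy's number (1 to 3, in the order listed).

1

C prefers columns that give R less. Compare r1 with r3: -5 < -4, 1 < 6.
So r3 strictly dominates r1 for C; r1 is strictly dominated.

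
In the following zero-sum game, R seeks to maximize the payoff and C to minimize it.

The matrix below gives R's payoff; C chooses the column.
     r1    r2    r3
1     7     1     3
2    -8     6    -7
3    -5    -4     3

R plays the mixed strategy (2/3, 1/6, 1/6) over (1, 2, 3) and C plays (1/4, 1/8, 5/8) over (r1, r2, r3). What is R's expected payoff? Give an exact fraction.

19/12

Against (1/4, 1/8, 5/8), each row's expected payoff is 1: 15/4; 2: -45/8; 3: 1/8.
Taking the (2/3, 1/6, 1/6)-weighted average: (2/3)·(15/4) + (1/6)·(-45/8) + (1/6)·(1/8) = 19/12.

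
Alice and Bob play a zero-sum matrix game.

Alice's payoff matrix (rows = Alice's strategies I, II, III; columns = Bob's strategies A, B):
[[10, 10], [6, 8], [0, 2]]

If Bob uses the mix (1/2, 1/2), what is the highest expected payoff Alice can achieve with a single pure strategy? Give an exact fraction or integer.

10

I: (10)·(1/2) + (10)·(1/2) = 10.
II: (6)·(1/2) + (8)·(1/2) = 7.
III: (0)·(1/2) + (2)·(1/2) = 1.
The best pure response is I with expected payoff 10.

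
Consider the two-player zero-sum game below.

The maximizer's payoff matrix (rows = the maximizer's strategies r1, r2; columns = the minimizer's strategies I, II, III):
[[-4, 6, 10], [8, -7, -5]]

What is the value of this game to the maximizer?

4/5

Column III is strictly dominated by II for the minimizer (it gives the maximizer more in every row).
The remaining 2×2 game on (r1, r2) × (I, II) has no saddle point. Let the maximizer play r1 with probability p; indifference gives −4p + 8(1−p) = 6p − 7(1−p), so p = 3/5.
Similarly the minimizer's optimal q on I is 13/25, and the value is -4·(13/25) + (6)·(12/25) = 4/5.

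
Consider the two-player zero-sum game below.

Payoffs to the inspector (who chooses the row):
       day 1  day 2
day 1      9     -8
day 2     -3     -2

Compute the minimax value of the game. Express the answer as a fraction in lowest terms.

Row minima are -8 and -3, so the inspector's maximin is -3; column maxima are 9 and -2, so the inspectee's minimax is -2. These differ, so the equilibrium is in mixed strategies.
Let the inspector play day 1 with probability p. The inspectee is indifferent when 9p − 3(1−p) = −8p − 2(1−p), giving p = 1/18.
Let the inspectee play day 1 with probability q. The inspector is indifferent when 9q − 8(1−q) = −3q − 2(1−q), giving q = 1/3.
The value is 9·(1/3) + (-8)·(2/3) = -7/3.

-7/3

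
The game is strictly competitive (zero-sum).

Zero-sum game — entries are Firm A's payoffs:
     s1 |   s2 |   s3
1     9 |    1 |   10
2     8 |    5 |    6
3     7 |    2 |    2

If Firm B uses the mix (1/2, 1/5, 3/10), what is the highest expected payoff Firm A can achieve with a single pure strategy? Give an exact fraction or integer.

77/10

1: (9)·(1/2) + (1)·(1/5) + (10)·(3/10) = 77/10.
2: (8)·(1/2) + (5)·(1/5) + (6)·(3/10) = 34/5.
3: (7)·(1/2) + (2)·(1/5) + (2)·(3/10) = 9/2.
The best pure response is 1 with expected payoff 77/10.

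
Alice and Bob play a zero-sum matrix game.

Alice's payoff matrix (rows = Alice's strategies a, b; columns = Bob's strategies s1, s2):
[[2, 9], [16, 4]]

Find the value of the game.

Row minima are 2 and 4, so Alice's maximin is 4; column maxima are 16 and 9, so Bob's minimax is 9. These differ, so the equilibrium is in mixed strategies.
Let Alice play a with probability p. Bob is indifferent when 2p + 16(1−p) = 9p + 4(1−p), giving p = 12/19.
Let Bob play s1 with probability q. Alice is indifferent when 2q + 9(1−q) = 16q + 4(1−q), giving q = 5/19.
The value is 2·(5/19) + (9)·(14/19) = 136/19.

136/19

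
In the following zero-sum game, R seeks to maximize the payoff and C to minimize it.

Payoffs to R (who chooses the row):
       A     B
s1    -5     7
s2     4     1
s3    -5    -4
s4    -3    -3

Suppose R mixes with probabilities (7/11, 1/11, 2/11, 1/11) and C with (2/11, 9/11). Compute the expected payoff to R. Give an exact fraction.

Against (2/11, 9/11), each row's expected payoff is s1: 53/11; s2: 17/11; s3: -46/11; s4: -3.
Taking the (7/11, 1/11, 2/11, 1/11)-weighted average: (7/11)·(53/11) + (1/11)·(17/11) + (2/11)·(-46/11) + (1/11)·(-3) = 263/121.

263/121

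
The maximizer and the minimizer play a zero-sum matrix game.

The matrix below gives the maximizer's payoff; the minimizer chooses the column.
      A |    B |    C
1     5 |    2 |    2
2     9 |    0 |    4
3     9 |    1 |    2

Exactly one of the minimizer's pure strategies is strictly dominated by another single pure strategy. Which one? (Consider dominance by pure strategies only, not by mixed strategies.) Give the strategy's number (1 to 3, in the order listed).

1

The minimizer prefers columns that give the maximizer less. Compare A with B: 2 < 5, 0 < 9, 1 < 9.
So B strictly dominates A for the minimizer; A is strictly dominated.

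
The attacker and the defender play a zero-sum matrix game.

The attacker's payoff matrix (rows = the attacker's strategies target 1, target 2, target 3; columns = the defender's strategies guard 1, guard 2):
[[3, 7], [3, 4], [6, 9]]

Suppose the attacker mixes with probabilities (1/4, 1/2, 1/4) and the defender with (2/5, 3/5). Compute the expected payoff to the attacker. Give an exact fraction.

51/10

Against (2/5, 3/5), each row's expected payoff is target 1: 27/5; target 2: 18/5; target 3: 39/5.
Taking the (1/4, 1/2, 1/4)-weighted average: (1/4)·(27/5) + (1/2)·(18/5) + (1/4)·(39/5) = 51/10.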